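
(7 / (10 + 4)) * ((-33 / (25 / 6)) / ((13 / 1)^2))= -99 / 4225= -0.02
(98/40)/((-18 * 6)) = -49/2160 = -0.02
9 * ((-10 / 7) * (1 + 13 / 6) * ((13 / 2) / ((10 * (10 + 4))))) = -741 / 392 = -1.89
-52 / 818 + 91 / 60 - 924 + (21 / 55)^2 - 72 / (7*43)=-922.64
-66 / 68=-33 / 34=-0.97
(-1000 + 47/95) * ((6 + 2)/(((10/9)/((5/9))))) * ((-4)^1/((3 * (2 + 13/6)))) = 3038496/2375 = 1279.37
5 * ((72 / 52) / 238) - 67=-103604 / 1547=-66.97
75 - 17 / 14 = 1033 / 14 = 73.79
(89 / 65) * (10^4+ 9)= 890801 / 65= 13704.63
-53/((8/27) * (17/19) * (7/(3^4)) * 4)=-2202309/3808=-578.34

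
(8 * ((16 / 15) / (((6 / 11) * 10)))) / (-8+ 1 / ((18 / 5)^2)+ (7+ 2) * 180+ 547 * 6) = 12672 / 39642025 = 0.00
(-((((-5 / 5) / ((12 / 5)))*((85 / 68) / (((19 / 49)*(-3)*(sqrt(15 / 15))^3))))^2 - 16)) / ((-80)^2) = 118270511 / 47908454400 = 0.00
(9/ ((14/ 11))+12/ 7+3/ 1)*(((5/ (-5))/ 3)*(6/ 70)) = -33/ 98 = -0.34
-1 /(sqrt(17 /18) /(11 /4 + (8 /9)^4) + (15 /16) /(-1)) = 11017658880 * sqrt(34) /177547050769 + 627359042000 /532641152307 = 1.54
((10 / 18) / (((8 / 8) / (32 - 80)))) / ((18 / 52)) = -2080 / 27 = -77.04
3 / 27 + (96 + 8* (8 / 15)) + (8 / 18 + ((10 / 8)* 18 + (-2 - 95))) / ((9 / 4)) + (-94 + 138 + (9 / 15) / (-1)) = 8980 / 81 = 110.86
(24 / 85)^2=576 / 7225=0.08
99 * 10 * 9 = 8910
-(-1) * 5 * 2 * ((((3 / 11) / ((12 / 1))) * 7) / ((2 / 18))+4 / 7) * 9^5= 182166165 / 154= 1182897.18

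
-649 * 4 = -2596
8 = 8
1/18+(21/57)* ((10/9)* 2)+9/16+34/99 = 1.78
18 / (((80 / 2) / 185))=333 / 4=83.25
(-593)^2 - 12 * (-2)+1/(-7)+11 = 2461787/7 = 351683.86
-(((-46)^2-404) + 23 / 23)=-1713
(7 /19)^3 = 343 /6859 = 0.05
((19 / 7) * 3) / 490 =57 / 3430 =0.02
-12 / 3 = -4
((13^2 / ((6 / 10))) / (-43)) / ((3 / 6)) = -13.10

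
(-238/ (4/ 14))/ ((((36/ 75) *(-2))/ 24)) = 20825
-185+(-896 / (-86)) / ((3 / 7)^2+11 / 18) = -5181319 / 30143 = -171.89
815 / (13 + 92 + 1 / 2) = 1630 / 211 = 7.73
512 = 512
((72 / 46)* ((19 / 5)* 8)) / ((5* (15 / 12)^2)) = 87552 / 14375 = 6.09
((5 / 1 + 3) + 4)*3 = 36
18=18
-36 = -36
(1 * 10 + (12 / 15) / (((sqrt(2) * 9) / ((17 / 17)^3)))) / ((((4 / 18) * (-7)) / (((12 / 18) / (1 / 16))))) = -480 / 7 - 32 * sqrt(2) / 105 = -69.00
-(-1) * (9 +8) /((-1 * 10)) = -17 /10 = -1.70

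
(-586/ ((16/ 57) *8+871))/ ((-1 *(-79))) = -33402/ 3932225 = -0.01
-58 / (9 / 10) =-580 / 9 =-64.44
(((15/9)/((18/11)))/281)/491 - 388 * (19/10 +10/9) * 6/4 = -65283185911/37252170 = -1752.47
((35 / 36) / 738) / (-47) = -35 / 1248696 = -0.00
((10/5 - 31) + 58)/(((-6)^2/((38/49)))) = 551/882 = 0.62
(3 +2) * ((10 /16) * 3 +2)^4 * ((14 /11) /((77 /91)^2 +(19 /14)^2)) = 53533741807 /95434240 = 560.95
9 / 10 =0.90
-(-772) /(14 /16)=6176 /7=882.29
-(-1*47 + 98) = -51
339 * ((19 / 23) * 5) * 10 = 322050 / 23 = 14002.17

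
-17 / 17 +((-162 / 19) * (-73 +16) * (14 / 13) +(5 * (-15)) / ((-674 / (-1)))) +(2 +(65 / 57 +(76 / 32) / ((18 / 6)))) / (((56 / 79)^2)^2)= 537.85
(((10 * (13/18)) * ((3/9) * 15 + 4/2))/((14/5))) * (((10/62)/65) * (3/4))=0.03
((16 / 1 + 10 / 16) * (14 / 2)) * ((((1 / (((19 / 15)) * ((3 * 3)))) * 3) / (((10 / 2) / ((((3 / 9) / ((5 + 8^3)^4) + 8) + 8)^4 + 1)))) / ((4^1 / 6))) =3388335064373626380009517130942108784746122111723289 / 5627330734595141951803450561092909565653895896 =602121.19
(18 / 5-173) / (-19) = 847 / 95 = 8.92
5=5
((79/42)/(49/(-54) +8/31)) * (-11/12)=80817/30436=2.66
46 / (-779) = -46 / 779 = -0.06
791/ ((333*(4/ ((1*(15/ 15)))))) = 791/ 1332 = 0.59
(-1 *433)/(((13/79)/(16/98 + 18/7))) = -4583738/637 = -7195.82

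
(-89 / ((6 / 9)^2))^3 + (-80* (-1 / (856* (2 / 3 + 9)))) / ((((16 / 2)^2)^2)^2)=-209020677036834801 / 26029850624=-8030037.52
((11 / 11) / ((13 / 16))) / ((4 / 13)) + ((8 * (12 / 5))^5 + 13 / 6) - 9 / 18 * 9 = 2609194.30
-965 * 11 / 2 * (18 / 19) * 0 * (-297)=0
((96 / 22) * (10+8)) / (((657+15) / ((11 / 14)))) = 0.09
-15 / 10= -1.50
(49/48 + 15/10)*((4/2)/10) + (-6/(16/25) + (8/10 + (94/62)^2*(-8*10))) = -44274257/230640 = -191.96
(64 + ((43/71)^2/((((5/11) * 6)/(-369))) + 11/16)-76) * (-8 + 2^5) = -73727043/50410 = -1462.55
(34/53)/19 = 34/1007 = 0.03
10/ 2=5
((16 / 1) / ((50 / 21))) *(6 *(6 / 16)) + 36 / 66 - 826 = -810.33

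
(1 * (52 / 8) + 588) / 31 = 1189 / 62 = 19.18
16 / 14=8 / 7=1.14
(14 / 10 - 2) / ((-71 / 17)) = 51 / 355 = 0.14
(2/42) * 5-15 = -310/21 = -14.76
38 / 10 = 19 / 5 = 3.80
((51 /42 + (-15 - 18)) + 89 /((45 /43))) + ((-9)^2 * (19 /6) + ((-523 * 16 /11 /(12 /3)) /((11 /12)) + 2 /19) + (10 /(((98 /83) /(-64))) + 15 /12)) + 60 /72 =-8872575427 /20277180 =-437.56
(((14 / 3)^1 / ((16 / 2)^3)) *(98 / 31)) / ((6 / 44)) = 0.21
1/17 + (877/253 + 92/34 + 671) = 677.23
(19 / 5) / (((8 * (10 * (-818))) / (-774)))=7353 / 163600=0.04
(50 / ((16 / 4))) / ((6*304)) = 0.01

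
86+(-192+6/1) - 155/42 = -4355/42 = -103.69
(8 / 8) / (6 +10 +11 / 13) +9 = 1984 / 219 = 9.06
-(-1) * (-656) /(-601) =656 /601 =1.09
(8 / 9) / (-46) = -4 / 207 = -0.02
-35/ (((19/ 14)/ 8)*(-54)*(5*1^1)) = 392/ 513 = 0.76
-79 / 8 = -9.88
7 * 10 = 70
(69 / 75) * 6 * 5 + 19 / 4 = 647 / 20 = 32.35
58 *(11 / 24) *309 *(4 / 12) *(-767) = -25201319 / 12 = -2100109.92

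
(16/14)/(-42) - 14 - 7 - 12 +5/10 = -9563/294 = -32.53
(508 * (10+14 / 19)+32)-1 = 104221 / 19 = 5485.32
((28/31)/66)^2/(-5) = -196/5232645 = -0.00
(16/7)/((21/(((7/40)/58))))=1/3045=0.00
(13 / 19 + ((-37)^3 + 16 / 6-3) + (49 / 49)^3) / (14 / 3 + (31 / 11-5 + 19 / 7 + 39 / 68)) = -15117085984 / 1722863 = -8774.40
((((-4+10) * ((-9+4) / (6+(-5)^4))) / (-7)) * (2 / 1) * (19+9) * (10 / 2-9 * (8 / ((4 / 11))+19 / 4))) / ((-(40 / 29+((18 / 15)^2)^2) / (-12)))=-1538268750 / 4936313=-311.62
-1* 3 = -3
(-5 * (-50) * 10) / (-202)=-1250 / 101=-12.38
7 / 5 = 1.40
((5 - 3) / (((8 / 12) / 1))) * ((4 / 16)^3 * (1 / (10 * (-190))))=-3 / 121600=-0.00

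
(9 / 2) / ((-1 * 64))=-0.07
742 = 742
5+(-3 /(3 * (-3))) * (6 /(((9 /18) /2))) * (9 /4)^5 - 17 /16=465.26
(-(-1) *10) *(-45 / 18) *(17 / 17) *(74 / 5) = -370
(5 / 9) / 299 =5 / 2691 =0.00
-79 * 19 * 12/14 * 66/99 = -6004/7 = -857.71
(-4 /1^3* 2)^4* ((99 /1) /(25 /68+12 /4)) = 27574272 /229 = 120411.67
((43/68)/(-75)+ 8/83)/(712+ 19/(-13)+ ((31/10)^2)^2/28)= 1355208400/10998882317109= 0.00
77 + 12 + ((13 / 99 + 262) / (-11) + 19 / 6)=148837 / 2178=68.34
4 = 4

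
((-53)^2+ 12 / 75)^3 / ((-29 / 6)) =-2078263947713934 / 453125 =-4586513539.78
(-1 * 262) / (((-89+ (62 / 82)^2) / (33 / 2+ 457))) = 208539817 / 148648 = 1402.91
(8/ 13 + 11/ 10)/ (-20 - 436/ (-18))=2007/ 4940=0.41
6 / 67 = 0.09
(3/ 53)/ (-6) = -0.01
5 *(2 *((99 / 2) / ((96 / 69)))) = 11385 / 32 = 355.78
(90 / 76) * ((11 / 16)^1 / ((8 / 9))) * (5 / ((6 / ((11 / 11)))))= 7425 / 9728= 0.76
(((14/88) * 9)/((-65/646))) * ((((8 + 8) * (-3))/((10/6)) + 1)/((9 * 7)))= 44897/7150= 6.28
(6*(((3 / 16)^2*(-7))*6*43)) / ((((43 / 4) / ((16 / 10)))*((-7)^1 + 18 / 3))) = 567 / 10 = 56.70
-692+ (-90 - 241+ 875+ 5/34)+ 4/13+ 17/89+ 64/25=-142397893/983450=-144.79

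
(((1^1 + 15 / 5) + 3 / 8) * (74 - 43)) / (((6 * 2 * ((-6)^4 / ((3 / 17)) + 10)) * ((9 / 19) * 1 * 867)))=20615 / 5508793152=0.00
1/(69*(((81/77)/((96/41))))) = 2464/76383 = 0.03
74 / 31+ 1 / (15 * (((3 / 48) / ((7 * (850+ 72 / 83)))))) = 245291714 / 38595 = 6355.53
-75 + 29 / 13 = -946 / 13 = -72.77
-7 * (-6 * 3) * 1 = 126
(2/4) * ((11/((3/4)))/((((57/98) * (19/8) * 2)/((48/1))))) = 137984/1083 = 127.41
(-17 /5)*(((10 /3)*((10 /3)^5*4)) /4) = -3400000 /729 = -4663.92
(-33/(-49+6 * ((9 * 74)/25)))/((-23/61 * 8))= 50325/509864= 0.10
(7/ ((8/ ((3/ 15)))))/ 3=7/ 120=0.06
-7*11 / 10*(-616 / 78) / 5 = 11858 / 975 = 12.16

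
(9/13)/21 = 3/91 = 0.03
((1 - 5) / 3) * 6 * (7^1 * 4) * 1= -224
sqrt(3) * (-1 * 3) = -5.20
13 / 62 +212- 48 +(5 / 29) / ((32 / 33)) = 4729099 / 28768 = 164.39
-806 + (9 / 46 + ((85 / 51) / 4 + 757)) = -13355 / 276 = -48.39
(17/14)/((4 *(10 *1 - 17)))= -17/392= -0.04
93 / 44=2.11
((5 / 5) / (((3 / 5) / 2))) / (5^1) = 2 / 3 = 0.67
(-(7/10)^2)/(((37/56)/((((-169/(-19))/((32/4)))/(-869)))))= 57967/61090700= 0.00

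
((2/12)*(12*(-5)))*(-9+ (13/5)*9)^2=-10368/5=-2073.60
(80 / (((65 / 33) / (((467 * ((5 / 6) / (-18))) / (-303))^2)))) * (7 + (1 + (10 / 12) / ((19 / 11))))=1.75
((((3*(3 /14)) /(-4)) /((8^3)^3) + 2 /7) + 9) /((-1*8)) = -9970459793 /8589934592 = -1.16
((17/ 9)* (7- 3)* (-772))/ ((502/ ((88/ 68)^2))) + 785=29399059/ 38403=765.54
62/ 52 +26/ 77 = 3063/ 2002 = 1.53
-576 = -576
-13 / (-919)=13 / 919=0.01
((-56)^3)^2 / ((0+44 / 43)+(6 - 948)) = -663081058304 / 20231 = -32775495.94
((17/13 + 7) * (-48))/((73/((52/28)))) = -5184/511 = -10.14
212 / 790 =106 / 395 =0.27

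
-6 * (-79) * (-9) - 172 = -4438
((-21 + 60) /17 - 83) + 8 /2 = -1304 /17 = -76.71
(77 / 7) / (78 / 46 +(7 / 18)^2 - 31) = -81972 / 217249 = -0.38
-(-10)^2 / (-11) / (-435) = -20 / 957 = -0.02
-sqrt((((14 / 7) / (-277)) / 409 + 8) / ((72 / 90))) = -sqrt(513411021030) / 226586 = -3.16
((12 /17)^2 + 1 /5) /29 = 1009 /41905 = 0.02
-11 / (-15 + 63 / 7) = 11 / 6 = 1.83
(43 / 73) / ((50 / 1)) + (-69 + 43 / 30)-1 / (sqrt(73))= -369863 / 5475-sqrt(73) / 73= -67.67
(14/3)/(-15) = -14/45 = -0.31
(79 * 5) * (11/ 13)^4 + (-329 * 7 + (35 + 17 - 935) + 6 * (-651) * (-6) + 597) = 21049.49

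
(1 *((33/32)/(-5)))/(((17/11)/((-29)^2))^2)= -2824173033/46240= -61076.41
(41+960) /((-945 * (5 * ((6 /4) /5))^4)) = -2288 /10935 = -0.21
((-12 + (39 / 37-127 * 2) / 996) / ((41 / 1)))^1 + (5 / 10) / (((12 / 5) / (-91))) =-19397557 / 1007288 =-19.26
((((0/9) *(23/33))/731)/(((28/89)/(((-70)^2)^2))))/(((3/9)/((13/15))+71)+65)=0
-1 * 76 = -76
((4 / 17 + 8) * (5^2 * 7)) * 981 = 24034500 / 17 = 1413794.12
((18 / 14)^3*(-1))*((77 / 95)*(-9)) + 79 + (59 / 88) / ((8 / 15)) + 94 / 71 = 97.09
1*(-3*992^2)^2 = 8715437604864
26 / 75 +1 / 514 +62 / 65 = 1.30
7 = 7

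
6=6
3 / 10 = 0.30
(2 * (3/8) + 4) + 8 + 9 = 87/4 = 21.75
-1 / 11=-0.09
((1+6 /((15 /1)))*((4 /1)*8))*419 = 93856 /5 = 18771.20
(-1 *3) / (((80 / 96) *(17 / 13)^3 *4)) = -19773 / 49130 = -0.40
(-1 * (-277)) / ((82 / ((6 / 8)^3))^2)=201933 / 27541504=0.01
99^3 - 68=970231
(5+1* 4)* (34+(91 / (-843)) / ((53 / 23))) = 4550979 / 14893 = 305.58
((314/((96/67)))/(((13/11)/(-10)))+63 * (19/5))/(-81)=2519261/126360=19.94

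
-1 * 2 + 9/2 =5/2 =2.50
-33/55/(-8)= 3/40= 0.08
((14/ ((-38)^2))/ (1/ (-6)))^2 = 441/ 130321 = 0.00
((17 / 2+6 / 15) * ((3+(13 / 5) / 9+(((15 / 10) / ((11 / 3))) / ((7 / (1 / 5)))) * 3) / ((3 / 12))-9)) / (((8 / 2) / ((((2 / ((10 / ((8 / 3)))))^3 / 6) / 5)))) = 8478496 / 175415625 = 0.05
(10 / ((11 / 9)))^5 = 5904900000 / 161051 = 36664.78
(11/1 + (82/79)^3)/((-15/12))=-23899188/2465195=-9.69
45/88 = 0.51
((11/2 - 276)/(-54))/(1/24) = 1082/9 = 120.22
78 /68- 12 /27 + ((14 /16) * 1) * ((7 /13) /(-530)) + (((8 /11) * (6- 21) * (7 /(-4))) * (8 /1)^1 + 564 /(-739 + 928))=101569790851 /649368720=156.41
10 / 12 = 5 / 6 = 0.83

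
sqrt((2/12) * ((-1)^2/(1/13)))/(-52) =-sqrt(78)/312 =-0.03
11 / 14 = 0.79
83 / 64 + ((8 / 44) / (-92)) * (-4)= 21127 / 16192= 1.30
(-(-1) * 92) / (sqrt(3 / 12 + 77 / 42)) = 63.74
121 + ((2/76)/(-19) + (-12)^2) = 191329/722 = 265.00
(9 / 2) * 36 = 162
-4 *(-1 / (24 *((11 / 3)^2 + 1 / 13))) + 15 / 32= 12177 / 25312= 0.48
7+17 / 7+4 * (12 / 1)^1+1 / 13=5233 / 91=57.51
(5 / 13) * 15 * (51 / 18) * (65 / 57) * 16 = 17000 / 57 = 298.25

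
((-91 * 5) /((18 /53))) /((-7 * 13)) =265 /18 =14.72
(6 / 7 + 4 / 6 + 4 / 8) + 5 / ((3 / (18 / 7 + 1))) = 335 / 42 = 7.98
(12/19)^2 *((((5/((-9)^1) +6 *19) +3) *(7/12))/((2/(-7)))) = -94.83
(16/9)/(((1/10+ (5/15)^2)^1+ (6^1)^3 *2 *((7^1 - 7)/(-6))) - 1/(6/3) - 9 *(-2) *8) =80/6467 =0.01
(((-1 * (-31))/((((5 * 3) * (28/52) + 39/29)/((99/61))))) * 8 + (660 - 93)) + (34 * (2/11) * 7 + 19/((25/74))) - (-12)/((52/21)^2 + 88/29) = 25848785666919/36379003100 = 710.54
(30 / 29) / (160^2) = 3 / 74240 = 0.00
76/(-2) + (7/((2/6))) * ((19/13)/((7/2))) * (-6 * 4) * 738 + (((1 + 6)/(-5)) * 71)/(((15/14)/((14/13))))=-155458.53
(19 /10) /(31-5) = 19 /260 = 0.07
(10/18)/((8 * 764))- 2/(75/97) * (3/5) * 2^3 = -85371791/6876000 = -12.42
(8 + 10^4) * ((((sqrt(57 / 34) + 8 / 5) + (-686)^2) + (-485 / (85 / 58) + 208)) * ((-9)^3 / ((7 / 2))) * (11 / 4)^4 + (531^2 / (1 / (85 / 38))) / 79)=-400738269329669218347 / 7144760 - 13352284539 * sqrt(1938) / 3808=-56088570112465.79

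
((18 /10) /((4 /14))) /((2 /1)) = 63 /20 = 3.15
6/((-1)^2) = 6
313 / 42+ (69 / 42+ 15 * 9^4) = 2066906 / 21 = 98424.10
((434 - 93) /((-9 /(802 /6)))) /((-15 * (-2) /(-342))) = 2598079 /45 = 57735.09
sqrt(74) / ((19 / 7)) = 7*sqrt(74) / 19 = 3.17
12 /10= 6 /5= 1.20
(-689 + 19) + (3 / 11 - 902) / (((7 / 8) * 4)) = -10204 / 11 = -927.64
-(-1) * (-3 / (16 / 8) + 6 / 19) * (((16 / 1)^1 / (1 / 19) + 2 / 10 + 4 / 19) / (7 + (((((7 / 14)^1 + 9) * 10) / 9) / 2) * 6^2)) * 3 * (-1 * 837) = 653540481 / 142234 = 4594.83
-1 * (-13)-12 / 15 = 61 / 5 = 12.20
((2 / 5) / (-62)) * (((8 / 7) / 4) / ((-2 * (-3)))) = -1 / 3255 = -0.00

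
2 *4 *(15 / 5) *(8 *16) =3072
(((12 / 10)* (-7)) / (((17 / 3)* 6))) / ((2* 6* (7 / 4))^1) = -1 / 85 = -0.01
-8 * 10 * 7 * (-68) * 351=13366080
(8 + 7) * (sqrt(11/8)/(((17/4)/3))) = 12.42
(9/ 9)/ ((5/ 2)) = 2/ 5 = 0.40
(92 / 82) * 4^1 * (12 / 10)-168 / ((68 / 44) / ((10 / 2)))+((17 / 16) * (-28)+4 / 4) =-7902503 / 13940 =-566.89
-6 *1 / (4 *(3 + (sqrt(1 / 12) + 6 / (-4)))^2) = -54 / (sqrt(3) + 9)^2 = -0.47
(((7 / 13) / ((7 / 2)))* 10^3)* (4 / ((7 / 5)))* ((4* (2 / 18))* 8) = 1280000 / 819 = 1562.88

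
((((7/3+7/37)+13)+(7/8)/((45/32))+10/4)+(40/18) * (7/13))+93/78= 35021/1665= 21.03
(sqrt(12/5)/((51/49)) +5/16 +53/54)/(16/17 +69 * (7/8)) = 0.05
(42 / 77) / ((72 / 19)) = 19 / 132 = 0.14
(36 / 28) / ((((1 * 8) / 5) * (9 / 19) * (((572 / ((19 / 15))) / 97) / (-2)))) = -35017 / 48048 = -0.73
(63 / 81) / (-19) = -0.04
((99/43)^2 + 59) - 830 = -1415778/1849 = -765.70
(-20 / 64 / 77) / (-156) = 5 / 192192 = 0.00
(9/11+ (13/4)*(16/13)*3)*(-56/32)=-987/44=-22.43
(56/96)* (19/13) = 133/156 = 0.85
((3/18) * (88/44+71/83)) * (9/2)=2.14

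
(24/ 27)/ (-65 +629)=2/ 1269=0.00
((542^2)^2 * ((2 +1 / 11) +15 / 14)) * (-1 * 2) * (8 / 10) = -168107116431808 / 385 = -436641860861.84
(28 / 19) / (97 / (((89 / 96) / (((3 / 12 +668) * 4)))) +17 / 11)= 3916 / 743177533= 0.00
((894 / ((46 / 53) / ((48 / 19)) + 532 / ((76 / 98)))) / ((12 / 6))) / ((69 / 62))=11750736 / 20079667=0.59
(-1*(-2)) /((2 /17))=17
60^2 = 3600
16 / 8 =2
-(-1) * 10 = 10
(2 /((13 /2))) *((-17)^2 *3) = 3468 /13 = 266.77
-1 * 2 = -2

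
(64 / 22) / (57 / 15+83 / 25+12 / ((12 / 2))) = 0.32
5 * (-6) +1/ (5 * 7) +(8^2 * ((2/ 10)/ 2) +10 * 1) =-95/ 7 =-13.57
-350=-350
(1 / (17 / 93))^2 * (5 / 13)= 43245 / 3757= 11.51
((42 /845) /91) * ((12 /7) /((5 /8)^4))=294912 /48059375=0.01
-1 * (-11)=11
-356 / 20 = -89 / 5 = -17.80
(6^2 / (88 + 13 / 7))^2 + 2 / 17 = 0.28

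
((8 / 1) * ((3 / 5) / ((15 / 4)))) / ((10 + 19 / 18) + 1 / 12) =1152 / 10025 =0.11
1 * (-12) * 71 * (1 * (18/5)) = -15336/5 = -3067.20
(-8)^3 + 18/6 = -509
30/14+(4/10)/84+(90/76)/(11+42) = 229441/105735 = 2.17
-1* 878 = -878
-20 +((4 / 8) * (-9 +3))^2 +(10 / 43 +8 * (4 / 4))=-119 / 43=-2.77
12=12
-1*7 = -7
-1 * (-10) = 10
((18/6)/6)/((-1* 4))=-1/8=-0.12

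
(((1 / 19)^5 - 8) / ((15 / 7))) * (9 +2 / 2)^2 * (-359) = 995589835660 / 7428297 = 134026.66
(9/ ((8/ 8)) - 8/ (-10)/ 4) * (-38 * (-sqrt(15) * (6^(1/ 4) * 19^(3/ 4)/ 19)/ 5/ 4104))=23 * 2^(1/ 4) * sqrt(5) * 57^(3/ 4)/ 25650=0.05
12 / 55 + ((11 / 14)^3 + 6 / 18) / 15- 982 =-1333460501 / 1358280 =-981.73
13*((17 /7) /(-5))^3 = -63869 /42875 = -1.49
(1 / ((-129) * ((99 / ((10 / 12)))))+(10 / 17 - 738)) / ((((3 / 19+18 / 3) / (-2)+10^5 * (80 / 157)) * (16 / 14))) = -20057946590101 / 1583916959076408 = -0.01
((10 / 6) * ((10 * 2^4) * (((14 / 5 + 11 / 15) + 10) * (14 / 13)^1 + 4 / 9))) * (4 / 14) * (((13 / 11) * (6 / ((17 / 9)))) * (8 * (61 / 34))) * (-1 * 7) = -1372021760 / 3179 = -431589.10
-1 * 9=-9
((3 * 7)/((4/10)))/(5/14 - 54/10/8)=-14700/89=-165.17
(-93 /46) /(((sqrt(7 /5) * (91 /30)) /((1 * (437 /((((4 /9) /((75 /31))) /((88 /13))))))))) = -12696750 * sqrt(35) /8281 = -9070.76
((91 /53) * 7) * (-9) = -5733 /53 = -108.17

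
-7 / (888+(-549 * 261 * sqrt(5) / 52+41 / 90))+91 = 105618321900 * sqrt(5) / 203561659611929+18524145078476219 / 203561659611929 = 91.00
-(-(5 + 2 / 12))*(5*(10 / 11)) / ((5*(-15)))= -31 / 99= -0.31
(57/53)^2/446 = 3249/1252814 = 0.00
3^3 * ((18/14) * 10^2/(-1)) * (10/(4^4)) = -30375/224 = -135.60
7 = 7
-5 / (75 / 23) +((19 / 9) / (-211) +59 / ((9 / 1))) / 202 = -1439384 / 958995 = -1.50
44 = 44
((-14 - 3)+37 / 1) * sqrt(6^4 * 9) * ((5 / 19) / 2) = 284.21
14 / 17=0.82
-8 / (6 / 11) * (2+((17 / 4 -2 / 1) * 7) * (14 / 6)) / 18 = -1705 / 54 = -31.57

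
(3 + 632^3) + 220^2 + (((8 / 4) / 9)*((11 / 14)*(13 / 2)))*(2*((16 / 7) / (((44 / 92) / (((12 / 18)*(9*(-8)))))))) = 37115125993 / 147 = 252483850.29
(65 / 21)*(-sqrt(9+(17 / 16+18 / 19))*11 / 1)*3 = -715*sqrt(63593) / 532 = -338.92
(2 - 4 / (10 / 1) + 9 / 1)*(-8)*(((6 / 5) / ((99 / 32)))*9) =-81408 / 275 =-296.03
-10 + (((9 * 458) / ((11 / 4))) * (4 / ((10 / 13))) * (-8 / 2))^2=2940374391254 / 3025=972024592.15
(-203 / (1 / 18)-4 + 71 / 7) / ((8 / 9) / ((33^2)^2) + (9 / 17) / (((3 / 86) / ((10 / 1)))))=-4633221388455 / 192759600292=-24.04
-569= -569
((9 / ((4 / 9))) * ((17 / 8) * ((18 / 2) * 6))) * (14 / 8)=260253 / 64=4066.45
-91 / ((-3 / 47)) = 4277 / 3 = 1425.67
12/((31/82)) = 984/31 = 31.74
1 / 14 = 0.07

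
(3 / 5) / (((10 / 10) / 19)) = 57 / 5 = 11.40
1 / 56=0.02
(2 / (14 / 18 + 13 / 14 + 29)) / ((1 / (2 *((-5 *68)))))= -171360 / 3869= -44.29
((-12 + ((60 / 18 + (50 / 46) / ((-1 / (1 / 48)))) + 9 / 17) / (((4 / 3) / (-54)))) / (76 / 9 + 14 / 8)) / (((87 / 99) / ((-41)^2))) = -1046473126677 / 33291304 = -31433.83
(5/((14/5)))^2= 625/196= 3.19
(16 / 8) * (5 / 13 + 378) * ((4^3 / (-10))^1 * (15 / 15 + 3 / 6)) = -472224 / 65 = -7264.98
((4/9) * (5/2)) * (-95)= -105.56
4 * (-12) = -48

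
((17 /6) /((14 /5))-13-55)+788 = 60565 /84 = 721.01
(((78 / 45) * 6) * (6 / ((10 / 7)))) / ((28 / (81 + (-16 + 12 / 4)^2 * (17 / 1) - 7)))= 114933 / 25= 4597.32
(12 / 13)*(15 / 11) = 180 / 143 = 1.26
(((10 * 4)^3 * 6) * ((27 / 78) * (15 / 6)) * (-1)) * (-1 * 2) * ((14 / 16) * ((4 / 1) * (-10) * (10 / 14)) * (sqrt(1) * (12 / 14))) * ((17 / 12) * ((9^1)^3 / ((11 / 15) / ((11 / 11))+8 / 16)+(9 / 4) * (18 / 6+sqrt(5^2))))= -41376096000000 / 3367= -12288712800.71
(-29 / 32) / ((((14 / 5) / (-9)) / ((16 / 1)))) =1305 / 28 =46.61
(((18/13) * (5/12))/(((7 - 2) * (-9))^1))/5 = -1/390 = -0.00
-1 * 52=-52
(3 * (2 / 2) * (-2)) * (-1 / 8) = 0.75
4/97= 0.04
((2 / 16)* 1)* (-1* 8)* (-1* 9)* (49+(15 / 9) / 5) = 444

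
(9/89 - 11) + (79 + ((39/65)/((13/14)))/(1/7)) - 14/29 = 12102809/167765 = 72.14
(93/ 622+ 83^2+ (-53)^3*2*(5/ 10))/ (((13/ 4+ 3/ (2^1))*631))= -176632886/ 3728579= -47.37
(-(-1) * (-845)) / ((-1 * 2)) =845 / 2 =422.50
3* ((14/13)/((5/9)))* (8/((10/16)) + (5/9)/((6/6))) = 25242/325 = 77.67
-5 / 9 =-0.56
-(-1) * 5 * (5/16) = 25/16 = 1.56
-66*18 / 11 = -108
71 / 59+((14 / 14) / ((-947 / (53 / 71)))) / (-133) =1.20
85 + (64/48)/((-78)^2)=387856/4563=85.00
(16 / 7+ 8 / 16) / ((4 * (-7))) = -39 / 392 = -0.10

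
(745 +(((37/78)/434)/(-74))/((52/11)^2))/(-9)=-136388353799/1647644544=-82.78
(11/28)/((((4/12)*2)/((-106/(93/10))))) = -2915/434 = -6.72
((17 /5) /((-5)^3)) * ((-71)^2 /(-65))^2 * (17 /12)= -7343975809 /31687500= -231.76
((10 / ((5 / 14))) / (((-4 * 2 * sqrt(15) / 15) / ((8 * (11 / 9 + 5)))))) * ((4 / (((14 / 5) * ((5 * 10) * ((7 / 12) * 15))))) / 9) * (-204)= 49.94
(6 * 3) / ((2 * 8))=9 / 8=1.12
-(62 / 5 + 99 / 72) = -551 / 40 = -13.78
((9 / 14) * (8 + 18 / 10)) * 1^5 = 6.30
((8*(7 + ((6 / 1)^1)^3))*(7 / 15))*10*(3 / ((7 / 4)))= 14272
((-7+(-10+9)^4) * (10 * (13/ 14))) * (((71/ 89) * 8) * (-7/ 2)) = 110760/ 89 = 1244.49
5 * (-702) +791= -2719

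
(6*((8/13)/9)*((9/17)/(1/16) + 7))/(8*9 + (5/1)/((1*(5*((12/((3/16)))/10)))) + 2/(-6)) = 134656/1523795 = 0.09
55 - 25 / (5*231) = 12700 / 231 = 54.98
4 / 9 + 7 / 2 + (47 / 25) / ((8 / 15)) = 2689 / 360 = 7.47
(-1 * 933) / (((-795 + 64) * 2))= 933 / 1462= 0.64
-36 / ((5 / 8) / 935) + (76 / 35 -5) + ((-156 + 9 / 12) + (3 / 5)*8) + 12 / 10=-7561131 / 140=-54008.08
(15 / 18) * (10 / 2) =4.17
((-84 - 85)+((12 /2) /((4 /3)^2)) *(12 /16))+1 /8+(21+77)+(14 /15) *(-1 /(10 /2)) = -164473 /2400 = -68.53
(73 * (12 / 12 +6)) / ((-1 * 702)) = -0.73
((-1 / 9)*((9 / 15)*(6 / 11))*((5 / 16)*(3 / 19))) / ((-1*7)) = 3 / 11704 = 0.00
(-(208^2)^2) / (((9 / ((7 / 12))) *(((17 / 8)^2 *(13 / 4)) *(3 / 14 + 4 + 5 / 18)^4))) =-20302.19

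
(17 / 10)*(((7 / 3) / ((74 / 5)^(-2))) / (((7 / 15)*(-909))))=-46546 / 22725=-2.05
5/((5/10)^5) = 160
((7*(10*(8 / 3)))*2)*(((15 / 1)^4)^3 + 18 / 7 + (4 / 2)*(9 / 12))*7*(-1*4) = -1356281718750042560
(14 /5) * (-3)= -42 /5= -8.40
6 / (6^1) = 1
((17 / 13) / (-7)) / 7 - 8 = -5113 / 637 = -8.03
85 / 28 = 3.04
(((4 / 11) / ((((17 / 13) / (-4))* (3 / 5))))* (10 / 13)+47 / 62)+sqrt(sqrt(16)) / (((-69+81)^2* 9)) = -2503367 / 3756456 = -0.67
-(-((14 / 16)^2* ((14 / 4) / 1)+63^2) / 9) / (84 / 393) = 9513875 / 4608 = 2064.64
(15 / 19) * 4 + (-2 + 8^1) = 174 / 19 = 9.16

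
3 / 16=0.19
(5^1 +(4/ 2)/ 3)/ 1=17/ 3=5.67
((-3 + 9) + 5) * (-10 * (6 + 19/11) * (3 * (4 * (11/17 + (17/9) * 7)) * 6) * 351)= -297928800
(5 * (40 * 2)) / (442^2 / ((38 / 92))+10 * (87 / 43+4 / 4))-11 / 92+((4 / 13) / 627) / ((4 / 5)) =-658213082221 / 5573063113332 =-0.12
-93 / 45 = -31 / 15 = -2.07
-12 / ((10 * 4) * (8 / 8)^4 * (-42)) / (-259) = -1 / 36260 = -0.00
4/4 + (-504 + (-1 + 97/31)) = -15527/31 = -500.87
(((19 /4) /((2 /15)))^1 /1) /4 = 285 /32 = 8.91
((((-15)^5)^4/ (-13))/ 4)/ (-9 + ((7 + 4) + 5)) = -332525673007965087890625/ 364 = -913532068703200790908.31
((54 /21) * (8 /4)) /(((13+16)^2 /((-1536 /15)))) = -18432 /29435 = -0.63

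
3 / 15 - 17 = -84 / 5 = -16.80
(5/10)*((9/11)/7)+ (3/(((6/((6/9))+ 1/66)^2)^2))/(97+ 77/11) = 2095019823447/35845438378750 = 0.06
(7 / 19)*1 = 7 / 19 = 0.37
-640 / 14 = -320 / 7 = -45.71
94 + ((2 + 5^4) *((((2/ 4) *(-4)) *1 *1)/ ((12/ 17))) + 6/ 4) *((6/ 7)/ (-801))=179236/ 1869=95.90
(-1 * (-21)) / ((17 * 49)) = 3 / 119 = 0.03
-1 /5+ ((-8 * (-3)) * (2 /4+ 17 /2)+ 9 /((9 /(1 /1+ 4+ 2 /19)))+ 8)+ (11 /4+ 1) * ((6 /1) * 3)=56317 /190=296.41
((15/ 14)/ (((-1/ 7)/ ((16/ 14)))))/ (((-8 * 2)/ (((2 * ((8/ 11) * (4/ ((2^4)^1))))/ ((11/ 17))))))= 255/ 847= 0.30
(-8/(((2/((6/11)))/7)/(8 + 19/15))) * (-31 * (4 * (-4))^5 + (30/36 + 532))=-759089192036/165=-4600540557.79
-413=-413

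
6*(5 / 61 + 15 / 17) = 6000 / 1037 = 5.79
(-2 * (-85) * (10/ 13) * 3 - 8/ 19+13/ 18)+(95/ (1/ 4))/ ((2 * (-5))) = 1576591/ 4446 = 354.61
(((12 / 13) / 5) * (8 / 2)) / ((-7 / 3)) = -144 / 455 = -0.32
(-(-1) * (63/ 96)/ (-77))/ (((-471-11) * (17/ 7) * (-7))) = -3/ 2884288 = -0.00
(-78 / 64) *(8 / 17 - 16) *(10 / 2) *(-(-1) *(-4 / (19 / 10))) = -64350 / 323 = -199.23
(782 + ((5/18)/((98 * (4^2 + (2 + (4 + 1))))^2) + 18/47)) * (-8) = -6259.06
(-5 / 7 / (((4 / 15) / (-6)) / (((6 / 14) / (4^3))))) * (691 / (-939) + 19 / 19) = 0.03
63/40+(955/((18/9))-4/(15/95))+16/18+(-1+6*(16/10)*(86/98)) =8150651/17640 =462.06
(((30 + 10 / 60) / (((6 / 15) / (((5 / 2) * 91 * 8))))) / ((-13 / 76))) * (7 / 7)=-2407300 / 3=-802433.33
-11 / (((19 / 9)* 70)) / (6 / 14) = -33 / 190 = -0.17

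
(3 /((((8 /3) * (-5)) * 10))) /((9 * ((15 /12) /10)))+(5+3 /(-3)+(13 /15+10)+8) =22.85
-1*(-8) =8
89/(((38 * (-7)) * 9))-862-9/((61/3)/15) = -126856307/146034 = -868.68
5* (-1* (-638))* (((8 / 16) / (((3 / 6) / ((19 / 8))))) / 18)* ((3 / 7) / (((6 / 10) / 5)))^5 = 295947265625 / 1210104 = 244563.50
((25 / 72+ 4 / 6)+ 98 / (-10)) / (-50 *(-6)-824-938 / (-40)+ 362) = 3163 / 49878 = 0.06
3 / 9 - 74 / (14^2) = -13 / 294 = -0.04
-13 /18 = -0.72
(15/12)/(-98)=-5/392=-0.01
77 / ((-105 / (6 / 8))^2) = 11 / 2800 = 0.00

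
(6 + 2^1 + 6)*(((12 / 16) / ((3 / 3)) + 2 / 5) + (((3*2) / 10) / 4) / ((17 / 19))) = 1568 / 85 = 18.45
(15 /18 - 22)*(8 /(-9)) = 508 /27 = 18.81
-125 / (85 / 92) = -2300 / 17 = -135.29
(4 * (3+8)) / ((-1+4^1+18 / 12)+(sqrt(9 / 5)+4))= 7480 / 1409 -528 * sqrt(5) / 1409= 4.47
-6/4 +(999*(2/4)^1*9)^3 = 726815186259/8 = 90851898282.38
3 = 3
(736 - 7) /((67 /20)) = 14580 /67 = 217.61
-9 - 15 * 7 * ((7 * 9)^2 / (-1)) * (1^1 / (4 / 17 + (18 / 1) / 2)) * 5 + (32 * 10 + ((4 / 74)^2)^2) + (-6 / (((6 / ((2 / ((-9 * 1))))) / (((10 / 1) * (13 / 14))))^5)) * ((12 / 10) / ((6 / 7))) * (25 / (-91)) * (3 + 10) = 5344190389876508292720022 / 23653440230776584291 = 225937.13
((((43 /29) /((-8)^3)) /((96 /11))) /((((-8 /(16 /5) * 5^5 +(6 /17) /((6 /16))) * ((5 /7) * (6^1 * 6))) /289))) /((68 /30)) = 0.00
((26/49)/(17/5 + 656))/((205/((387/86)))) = 39/2207891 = 0.00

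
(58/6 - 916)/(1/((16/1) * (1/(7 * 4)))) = -517.90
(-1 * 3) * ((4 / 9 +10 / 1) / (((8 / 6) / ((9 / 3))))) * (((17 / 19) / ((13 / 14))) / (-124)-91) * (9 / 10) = 1768596417 / 306280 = 5774.44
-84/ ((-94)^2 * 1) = -21/ 2209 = -0.01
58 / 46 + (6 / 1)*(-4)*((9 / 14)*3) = -7249 / 161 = -45.02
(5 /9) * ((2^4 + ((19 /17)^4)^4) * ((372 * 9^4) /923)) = 1446815754503147984475409380 /44914280101240519607963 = 32212.82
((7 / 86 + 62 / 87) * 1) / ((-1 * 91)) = -0.01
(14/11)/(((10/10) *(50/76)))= 532/275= 1.93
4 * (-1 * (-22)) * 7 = 616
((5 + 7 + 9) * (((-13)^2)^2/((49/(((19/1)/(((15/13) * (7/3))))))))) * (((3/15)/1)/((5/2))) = 42327402/6125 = 6910.60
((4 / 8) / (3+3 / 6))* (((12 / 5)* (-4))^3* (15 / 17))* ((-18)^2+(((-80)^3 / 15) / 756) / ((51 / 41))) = -34076704768 / 1062075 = -32085.03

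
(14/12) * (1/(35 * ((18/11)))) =0.02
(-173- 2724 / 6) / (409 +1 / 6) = -3762 / 2455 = -1.53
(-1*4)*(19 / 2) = -38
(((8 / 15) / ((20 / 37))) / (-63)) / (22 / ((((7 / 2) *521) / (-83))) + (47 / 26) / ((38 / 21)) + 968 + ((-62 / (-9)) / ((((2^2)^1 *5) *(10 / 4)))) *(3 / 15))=-0.00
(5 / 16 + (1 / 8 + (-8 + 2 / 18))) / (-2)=1073 / 288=3.73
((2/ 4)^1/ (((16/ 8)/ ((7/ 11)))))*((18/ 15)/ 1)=21/ 110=0.19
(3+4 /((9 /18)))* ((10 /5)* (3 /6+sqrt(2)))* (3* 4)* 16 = 2112+4224* sqrt(2) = 8085.64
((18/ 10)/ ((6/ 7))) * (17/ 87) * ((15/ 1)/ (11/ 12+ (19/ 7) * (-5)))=-14994/ 30827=-0.49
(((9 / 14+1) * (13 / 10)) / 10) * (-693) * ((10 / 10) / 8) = -29601 / 1600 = -18.50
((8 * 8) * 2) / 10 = 64 / 5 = 12.80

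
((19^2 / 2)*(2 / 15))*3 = 361 / 5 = 72.20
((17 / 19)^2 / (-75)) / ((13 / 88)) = -25432 / 351975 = -0.07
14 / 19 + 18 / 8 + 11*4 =3571 / 76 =46.99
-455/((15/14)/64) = -81536/3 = -27178.67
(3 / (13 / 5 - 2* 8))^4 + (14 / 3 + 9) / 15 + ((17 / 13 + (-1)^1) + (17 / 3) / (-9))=20925105989 / 35365217355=0.59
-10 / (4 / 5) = -25 / 2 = -12.50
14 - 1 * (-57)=71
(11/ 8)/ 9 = 11/ 72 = 0.15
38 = 38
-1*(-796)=796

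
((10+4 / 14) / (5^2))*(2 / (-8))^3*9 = -81 / 1400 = -0.06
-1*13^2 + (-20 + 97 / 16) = -2927 / 16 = -182.94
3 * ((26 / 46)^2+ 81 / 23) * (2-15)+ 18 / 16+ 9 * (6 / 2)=-514959 / 4232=-121.68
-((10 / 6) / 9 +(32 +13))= -1220 / 27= -45.19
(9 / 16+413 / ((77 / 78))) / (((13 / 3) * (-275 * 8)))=-221193 / 5033600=-0.04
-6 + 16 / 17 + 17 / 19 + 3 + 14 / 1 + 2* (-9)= -1668 / 323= -5.16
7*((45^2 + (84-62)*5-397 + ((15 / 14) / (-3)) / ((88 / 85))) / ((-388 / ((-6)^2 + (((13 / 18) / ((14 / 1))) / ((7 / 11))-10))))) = -32830457179 / 40153344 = -817.63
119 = 119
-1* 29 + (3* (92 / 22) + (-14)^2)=1975 / 11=179.55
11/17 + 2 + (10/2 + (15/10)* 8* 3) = 742/17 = 43.65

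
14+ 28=42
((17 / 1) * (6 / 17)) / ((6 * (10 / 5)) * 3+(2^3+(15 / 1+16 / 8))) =6 / 61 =0.10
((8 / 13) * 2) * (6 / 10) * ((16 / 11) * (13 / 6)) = 128 / 55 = 2.33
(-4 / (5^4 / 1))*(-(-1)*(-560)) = 448 / 125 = 3.58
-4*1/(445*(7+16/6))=-12/12905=-0.00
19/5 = 3.80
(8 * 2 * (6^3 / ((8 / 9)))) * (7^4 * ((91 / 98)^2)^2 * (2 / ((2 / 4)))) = 27761292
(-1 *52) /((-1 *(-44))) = -13 /11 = -1.18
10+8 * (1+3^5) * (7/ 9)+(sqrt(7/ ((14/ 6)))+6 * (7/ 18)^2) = sqrt(3)+82573/ 54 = 1530.86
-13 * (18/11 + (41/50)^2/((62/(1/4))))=-145320383/6820000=-21.31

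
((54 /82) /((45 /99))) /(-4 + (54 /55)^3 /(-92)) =-227301525 /629180506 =-0.36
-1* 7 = -7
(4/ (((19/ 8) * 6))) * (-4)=-64/ 57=-1.12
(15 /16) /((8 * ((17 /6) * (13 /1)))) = 45 /14144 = 0.00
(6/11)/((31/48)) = 288/341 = 0.84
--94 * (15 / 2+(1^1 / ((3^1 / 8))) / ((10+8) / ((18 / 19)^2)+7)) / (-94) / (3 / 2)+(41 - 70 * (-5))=187950 / 487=385.93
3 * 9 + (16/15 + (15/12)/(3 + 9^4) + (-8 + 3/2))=21.57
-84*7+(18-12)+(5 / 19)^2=-210077 / 361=-581.93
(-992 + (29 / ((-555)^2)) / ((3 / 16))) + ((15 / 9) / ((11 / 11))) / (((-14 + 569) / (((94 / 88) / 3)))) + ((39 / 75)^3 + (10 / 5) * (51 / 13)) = -36119439744437 / 36706312500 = -984.01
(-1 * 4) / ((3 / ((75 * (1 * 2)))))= -200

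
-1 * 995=-995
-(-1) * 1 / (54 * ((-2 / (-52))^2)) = 338 / 27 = 12.52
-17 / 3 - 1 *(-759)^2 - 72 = -1728476 / 3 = -576158.67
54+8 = 62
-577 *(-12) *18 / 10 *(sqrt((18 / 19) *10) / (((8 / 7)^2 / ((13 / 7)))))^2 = 1161087291 / 4864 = 238710.38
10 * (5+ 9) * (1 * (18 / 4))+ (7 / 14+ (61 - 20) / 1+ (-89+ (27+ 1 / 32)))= 19505 / 32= 609.53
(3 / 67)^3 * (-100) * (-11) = 29700 / 300763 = 0.10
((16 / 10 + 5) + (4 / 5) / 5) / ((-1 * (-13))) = 13 / 25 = 0.52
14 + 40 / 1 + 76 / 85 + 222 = 23536 / 85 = 276.89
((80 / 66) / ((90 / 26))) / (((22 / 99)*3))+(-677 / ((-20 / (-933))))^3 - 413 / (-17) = -424126152973359126443 / 13464000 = -31500754082988.65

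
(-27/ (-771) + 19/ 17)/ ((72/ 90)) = 6295/ 4369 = 1.44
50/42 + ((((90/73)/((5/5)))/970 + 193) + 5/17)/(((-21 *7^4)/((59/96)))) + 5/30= 789400053451/582674756832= 1.35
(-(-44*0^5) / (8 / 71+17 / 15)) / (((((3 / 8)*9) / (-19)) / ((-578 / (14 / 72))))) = 0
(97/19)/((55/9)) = 873/1045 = 0.84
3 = 3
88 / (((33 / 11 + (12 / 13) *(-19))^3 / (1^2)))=-193336 / 6751269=-0.03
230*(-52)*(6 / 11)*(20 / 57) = -478400 / 209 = -2289.00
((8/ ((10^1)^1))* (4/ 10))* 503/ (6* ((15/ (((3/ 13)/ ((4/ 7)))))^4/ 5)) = 1207703/ 17136600000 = 0.00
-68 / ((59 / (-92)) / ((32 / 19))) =200192 / 1121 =178.58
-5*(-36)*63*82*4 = 3719520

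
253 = 253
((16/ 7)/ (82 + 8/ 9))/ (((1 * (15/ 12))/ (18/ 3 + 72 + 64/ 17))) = 80064/ 44387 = 1.80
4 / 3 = 1.33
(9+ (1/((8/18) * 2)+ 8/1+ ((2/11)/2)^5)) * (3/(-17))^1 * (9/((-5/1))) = 630514881/109514680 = 5.76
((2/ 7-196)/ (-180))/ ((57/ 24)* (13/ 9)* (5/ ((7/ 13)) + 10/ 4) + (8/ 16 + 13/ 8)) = 1096/ 42897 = 0.03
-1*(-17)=17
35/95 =7/19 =0.37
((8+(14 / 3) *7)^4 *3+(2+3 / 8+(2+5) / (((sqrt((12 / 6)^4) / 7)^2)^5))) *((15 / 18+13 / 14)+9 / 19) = 51813630809205619 / 2824077312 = 18347100.69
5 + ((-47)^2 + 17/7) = 15515/7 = 2216.43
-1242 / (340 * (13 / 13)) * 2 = -621 / 85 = -7.31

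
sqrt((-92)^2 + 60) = 2 * sqrt(2131) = 92.33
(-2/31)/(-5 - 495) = 1/7750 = 0.00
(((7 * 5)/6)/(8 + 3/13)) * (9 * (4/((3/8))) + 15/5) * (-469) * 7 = -49294245/214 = -230346.94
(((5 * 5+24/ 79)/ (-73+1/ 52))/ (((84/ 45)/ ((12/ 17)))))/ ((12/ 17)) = -25987/ 139909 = -0.19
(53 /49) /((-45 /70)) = -106 /63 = -1.68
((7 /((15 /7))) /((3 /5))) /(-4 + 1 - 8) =-49 /99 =-0.49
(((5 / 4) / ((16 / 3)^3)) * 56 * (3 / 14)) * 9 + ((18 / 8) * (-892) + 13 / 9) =-73899995 / 36864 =-2004.67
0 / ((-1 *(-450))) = 0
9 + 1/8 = 73/8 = 9.12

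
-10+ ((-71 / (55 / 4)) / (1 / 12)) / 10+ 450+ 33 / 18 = 435.64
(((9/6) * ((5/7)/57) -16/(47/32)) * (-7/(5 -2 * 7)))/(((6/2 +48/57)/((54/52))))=-407871/178412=-2.29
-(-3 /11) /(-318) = -1 /1166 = -0.00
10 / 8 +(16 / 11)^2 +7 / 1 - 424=-200199 / 484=-413.63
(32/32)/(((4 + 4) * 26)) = 0.00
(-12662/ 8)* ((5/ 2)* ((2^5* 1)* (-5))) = 633100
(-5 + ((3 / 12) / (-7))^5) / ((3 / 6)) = -86051841 / 8605184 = -10.00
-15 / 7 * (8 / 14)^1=-60 / 49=-1.22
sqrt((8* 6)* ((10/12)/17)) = 2* sqrt(170)/17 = 1.53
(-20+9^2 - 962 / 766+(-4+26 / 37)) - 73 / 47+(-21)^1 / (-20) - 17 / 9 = 6480443153 / 119886660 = 54.05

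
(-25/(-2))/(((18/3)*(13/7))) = 175/156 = 1.12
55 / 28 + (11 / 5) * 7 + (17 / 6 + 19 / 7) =22.91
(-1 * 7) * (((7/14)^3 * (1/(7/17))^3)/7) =-1.79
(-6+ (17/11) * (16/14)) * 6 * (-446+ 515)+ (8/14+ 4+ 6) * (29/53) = -1018498/583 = -1746.99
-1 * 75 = -75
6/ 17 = 0.35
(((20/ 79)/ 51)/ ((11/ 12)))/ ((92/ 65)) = 1300/ 339779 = 0.00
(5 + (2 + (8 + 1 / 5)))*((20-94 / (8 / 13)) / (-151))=10089 / 755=13.36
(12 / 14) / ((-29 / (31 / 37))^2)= 5766 / 8059303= 0.00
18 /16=1.12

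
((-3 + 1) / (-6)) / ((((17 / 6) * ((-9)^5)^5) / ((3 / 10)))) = -0.00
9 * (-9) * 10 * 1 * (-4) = 3240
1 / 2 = 0.50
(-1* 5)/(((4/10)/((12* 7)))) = -1050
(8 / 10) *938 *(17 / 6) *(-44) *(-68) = 95420864 / 15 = 6361390.93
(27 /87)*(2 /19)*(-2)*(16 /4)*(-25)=3600 /551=6.53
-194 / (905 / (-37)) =7178 / 905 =7.93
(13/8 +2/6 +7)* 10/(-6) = -1075/72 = -14.93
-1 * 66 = -66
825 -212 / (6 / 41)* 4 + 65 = -4904.67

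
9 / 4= 2.25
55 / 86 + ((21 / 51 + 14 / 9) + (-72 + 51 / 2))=-288773 / 6579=-43.89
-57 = -57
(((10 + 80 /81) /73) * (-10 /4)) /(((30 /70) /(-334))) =5202050 /17739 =293.25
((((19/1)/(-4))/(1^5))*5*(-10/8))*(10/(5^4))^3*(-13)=-247/156250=-0.00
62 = 62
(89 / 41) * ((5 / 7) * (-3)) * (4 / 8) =-1335 / 574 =-2.33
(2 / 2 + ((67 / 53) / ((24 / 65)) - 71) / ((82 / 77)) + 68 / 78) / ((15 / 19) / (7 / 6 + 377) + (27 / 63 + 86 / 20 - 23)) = 125999280474305 / 37378626397944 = 3.37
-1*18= -18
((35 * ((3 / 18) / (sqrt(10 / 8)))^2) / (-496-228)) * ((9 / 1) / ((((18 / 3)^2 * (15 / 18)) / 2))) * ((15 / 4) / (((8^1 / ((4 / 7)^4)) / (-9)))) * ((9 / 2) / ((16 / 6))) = 243 / 496664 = 0.00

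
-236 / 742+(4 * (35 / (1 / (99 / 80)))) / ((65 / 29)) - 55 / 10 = 6894777 / 96460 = 71.48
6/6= 1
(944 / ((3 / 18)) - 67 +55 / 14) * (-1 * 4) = -156826 / 7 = -22403.71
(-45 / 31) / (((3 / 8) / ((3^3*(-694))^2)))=-1359145718.71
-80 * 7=-560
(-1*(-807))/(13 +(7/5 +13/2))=8070/209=38.61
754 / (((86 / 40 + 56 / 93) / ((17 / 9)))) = 7947160 / 15357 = 517.49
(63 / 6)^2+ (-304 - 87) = -1123 / 4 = -280.75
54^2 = 2916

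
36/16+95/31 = 659/124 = 5.31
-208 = -208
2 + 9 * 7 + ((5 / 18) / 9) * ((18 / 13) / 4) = 30425 / 468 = 65.01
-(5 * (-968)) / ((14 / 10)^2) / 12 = 30250 / 147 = 205.78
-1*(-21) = 21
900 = 900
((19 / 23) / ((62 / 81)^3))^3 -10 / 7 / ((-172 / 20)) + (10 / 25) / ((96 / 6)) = 1596769636939598823033243 / 247882126672624898961920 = 6.44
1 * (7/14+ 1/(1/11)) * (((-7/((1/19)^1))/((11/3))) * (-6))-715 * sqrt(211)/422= 27531/11-715 * sqrt(211)/422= 2478.21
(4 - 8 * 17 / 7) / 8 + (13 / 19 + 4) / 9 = -3371 / 2394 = -1.41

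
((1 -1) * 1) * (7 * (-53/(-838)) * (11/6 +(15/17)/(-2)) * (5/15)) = 0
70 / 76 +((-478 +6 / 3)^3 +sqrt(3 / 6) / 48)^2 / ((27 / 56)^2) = 49900381706963123046319 / 997272 - 21138634496*sqrt(2) / 2187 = 50036882308268166.73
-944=-944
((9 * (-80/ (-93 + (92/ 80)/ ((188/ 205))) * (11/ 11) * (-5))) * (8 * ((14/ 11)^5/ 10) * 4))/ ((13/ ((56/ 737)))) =-260914686197760/ 106458243331583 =-2.45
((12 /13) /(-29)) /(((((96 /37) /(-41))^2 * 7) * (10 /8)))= -2301289 /2533440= -0.91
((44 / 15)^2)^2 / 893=3748096 / 45208125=0.08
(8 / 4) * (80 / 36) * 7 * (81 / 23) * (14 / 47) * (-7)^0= 35280 / 1081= 32.64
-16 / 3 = -5.33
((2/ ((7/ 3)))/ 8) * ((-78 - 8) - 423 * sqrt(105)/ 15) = -423 * sqrt(105)/ 140 - 129/ 14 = -40.17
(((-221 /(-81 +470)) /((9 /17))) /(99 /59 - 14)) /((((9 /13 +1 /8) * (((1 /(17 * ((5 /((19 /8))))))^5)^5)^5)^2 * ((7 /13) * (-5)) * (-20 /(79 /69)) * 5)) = 913588553721686074097316979533162875404692582946563236145542196154546925167040127318854321251699470318487246407728895968414175965538492627185687128735056522634769333986270267616524349673035622071946895907256928112171121525182641709367419643429813123454263529723067190178205693584706076488852069088620228106322284239509400832180137263541015685104652391806120937200331167479627328047210327635821970038273532735323546497727861231295325053619659285263093786457169885711564800000000000000000000000000000000000000000000000000000000000000000000000000000000000000000000000000000000000000000000000000000000000000000000000000000000000000000000000000000000000000000000000000000000000000000000000000000000000000000000000000000 /59989313300375932011767714754373149256554136199267000321749521677192591648525401626755395285466954519970043626521923715940910262009251257750880600318647860442733421701031018378228369330072612636338597709151997648526273898763870589948658774718390758441099443196640468046320378737027130642823059041928692128856043213677501222589641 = 15229188391392387128187900000000000000000000000000000000000000000000000000000000000000000000000000000000000000000000000000000000000000000000000000000000000000000000000000000000000000000000000000000000000000000000000000000000000000000000000000000000000000000000000000000000000000000000000000000000000000000000000000000000000000000000000000000000000000000000000000000000000000000000000000.00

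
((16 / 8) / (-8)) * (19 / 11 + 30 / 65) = -313 / 572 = -0.55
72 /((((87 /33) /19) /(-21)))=-316008 /29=-10896.83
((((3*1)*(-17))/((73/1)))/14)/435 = -17/148190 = -0.00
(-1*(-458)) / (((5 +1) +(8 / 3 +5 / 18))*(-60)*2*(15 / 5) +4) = -229 / 1608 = -0.14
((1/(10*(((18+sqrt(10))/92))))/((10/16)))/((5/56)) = 185472/19625 - 10304*sqrt(10)/19625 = 7.79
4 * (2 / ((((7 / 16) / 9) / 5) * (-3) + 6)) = 1920 / 1433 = 1.34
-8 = -8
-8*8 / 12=-16 / 3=-5.33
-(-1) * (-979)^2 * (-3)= -2875323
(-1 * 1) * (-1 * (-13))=-13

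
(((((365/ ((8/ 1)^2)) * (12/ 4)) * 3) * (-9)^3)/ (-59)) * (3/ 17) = 7184295/ 64192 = 111.92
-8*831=-6648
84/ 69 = 28/ 23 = 1.22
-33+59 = 26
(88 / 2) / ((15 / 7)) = 308 / 15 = 20.53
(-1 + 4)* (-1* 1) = -3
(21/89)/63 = 1/267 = 0.00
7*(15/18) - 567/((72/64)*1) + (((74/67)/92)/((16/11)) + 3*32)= -59493707/147936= -402.16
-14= -14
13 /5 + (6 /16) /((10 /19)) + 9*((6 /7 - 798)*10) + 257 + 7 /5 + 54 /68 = -680492937 /9520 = -71480.35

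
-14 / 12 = -7 / 6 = -1.17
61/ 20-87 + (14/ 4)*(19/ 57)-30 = -6767/ 60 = -112.78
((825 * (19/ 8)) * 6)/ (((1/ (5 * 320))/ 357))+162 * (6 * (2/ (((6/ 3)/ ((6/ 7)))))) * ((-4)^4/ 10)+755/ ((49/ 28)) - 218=235031703966/ 35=6715191541.89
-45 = -45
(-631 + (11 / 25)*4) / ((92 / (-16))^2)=-251696 / 13225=-19.03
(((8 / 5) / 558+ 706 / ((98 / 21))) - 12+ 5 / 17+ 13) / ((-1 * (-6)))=25329491 / 996030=25.43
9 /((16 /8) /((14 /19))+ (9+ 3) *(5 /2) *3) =63 /649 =0.10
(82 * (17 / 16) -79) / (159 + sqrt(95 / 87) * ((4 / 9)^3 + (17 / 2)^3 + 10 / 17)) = -1104771901488840 / 331340590664632463 + 49101055403985 * sqrt(8265) / 331340590664632463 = 0.01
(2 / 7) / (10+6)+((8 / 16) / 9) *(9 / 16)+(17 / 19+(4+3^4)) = 85.94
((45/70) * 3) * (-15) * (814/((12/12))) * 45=-7417575/7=-1059653.57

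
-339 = -339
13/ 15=0.87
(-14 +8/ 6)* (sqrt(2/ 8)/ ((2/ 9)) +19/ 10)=-1577/ 30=-52.57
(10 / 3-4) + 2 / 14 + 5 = 94 / 21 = 4.48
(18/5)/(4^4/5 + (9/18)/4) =144/2053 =0.07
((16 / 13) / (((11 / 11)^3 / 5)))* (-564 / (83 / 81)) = -3654720 / 1079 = -3387.14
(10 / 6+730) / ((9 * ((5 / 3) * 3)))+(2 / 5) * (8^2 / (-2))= 467 / 135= 3.46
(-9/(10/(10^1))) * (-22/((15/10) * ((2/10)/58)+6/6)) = 10440/53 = 196.98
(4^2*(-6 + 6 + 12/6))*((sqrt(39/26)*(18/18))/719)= 16*sqrt(6)/719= 0.05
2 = 2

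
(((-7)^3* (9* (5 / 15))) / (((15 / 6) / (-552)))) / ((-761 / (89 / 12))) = -2214.31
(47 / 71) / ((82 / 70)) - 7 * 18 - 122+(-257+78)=-426.43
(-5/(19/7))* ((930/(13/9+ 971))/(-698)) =0.00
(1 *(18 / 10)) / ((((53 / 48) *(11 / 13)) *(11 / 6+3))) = 33696 / 84535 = 0.40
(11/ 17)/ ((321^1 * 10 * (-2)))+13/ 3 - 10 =-206157/ 36380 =-5.67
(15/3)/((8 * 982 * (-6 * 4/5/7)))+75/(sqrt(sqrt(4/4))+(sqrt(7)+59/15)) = 15695605325/735510144 - 16875 * sqrt(7)/3901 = 9.89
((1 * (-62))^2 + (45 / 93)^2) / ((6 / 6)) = 3844.23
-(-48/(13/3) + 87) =-987/13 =-75.92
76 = 76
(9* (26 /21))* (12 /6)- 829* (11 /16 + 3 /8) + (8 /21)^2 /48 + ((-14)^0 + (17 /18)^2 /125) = -6806966981 /7938000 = -857.52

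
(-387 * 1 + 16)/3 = -123.67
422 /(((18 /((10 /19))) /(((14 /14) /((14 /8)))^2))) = 33760 /8379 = 4.03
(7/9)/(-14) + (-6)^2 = 35.94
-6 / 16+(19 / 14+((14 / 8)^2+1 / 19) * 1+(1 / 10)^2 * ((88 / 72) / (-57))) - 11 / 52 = 72555121 / 18673200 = 3.89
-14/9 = -1.56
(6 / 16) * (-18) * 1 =-27 / 4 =-6.75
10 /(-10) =-1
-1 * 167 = -167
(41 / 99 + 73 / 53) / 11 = 9400 / 57717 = 0.16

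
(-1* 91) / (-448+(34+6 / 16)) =0.22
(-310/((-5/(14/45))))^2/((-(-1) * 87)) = 753424/176175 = 4.28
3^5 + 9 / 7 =244.29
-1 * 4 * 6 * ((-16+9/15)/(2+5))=52.80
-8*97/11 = -776/11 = -70.55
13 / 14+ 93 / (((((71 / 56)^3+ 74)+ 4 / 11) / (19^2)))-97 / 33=29826136274915 / 68186999958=437.42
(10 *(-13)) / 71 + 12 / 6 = 12 / 71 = 0.17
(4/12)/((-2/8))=-4/3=-1.33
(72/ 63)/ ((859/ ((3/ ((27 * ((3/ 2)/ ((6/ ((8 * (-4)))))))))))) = -0.00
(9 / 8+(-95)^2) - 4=72177 / 8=9022.12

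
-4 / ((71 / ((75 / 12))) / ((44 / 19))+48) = -1100 / 14549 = -0.08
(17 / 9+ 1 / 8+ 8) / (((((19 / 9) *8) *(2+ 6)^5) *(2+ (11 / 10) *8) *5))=721 / 2151677952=0.00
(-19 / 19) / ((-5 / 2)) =2 / 5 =0.40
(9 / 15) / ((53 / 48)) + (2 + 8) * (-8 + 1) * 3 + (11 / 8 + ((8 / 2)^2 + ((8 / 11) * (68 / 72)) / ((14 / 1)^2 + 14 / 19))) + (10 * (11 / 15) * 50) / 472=-4427415040397 / 23143677480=-191.30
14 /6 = 7 /3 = 2.33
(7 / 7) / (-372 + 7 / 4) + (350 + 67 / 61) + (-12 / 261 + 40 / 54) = 24884600243 / 70737003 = 351.79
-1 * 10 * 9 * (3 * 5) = -1350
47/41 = 1.15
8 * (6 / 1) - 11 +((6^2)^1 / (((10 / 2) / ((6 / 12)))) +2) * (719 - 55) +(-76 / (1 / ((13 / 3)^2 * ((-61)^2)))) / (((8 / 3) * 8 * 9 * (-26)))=20818763 / 4320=4819.16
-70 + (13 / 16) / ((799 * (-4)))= -70.00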